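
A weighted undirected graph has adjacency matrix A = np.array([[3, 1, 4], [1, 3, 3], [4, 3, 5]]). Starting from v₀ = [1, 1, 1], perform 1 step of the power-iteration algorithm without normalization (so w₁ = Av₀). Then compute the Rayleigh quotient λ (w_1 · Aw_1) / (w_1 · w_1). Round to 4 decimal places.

w1 = Av₀ = (3·1 + 1·1 + 4·1; 1·1 + 3·1 + 3·1; 4·1 + 3·1 + 5·1) = (8, 7, 12)
Aw1 = (79, 65, 113)
w1·Aw1 = 8·79 + 7·65 + 12·113 = 2443; w1·w1 = 8·8 + 7·7 + 12·12 = 257
λ ≈ 2443/257 = 9.5058

λ ≈ 9.5058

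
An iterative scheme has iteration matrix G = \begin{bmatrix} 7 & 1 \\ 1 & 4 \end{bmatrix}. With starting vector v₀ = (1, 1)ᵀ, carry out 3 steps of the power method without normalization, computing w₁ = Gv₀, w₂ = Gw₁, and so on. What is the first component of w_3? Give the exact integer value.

455

w1 = Gv₀ = (7·1 + 1·1; 1·1 + 4·1) = (8, 5)
w2 = Gw1 = (7·8 + 1·5; 1·8 + 4·5) = (61, 28)
w3 = Gw2 = (455, 173)
The requested component of w3 is 455.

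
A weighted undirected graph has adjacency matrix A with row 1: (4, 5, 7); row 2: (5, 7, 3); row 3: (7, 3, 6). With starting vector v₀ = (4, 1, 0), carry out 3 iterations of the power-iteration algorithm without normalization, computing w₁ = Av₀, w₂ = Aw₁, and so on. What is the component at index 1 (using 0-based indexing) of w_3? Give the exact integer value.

w1 = Av₀ = (4·4 + 5·1 + 7·0; 5·4 + 7·1 + 3·0; 7·4 + 3·1 + 6·0) = (21, 27, 31)
w2 = Aw1 = (4·21 + 5·27 + 7·31; 5·21 + 7·27 + 3·31; 7·21 + 3·27 + 6·31) = (436, 387, 414)
w3 = Aw2 = (6577, 6131, 6697)
The requested component of w3 is 6131.

6131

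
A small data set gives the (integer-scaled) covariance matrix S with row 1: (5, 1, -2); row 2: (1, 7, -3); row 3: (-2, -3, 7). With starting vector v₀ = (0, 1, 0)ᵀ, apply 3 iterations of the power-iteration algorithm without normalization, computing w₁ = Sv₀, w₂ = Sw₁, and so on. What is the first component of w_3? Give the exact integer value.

w1 = Sv₀ = (5·0 + 1·1 + (-2)·0; 1·0 + 7·1 + (-3)·0; (-2)·0 + (-3)·1 + 7·0) = (1, 7, -3)
w2 = Sw1 = (5·1 + 1·7 + (-2)·(-3); 1·1 + 7·7 + (-3)·(-3); (-2)·1 + (-3)·7 + 7·(-3)) = (18, 59, -44)
w3 = Sw2 = (237, 563, -521)
The requested component of w3 is 237.

237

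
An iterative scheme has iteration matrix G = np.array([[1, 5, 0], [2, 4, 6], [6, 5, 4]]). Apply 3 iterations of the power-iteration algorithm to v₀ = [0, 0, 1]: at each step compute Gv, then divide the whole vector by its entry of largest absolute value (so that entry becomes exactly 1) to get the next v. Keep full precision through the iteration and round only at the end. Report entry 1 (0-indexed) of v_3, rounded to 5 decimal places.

Gv0 = (0.000000, 6.000000, 4.000000); divide by 6.000000 → v1 = (0.000000, 1.000000, 0.666667)
Gv1 = (5.000000, 8.000000, 7.666667); divide by 8.000000 → v2 = (0.625000, 1.000000, 0.958333)
Gv2 = (5.625000, 11.000000, 12.583333); divide by 12.583333 → v3 = (0.447020, 0.874172, 1.000000)
Requested entry of v3: 528/604 = 0.87417

0.87417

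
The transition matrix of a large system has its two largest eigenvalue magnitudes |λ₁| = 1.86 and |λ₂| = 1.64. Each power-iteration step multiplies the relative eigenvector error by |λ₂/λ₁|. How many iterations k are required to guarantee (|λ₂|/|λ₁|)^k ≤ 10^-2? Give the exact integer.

|λ₂/λ₁| = 1.64/1.86 = 0.88172
Need k ≥ ln(10^-2) / ln(0.88172) = -4.6052 / -0.1259 ≈ 36.584
Smallest integer k satisfying the bound: 37

37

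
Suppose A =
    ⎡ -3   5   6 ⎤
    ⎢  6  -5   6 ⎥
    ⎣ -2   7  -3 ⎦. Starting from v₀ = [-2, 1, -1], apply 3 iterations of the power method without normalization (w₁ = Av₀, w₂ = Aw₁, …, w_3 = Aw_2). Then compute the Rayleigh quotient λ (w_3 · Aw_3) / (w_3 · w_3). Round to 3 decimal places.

-10.584

w1 = Av₀ = ((-3)·(-2) + 5·1 + 6·(-1); 6·(-2) + (-5)·1 + 6·(-1); (-2)·(-2) + 7·1 + (-3)·(-1)) = (5, -23, 14)
w2 = Aw1 = ((-3)·5 + 5·(-23) + 6·14; 6·5 + (-5)·(-23) + 6·14; (-2)·5 + 7·(-23) + (-3)·14) = (-46, 229, -213)
w3 = Aw2 = (5, -2699, 2334)
Aw3 = (494, 27529, -25905)
w3·Aw3 = 5·494 + (-2699)·27529 + 2334·(-25905) = -134760571; w3·w3 = 5·5 + (-2699)·(-2699) + 2334·2334 = 12732182
λ ≈ -134760571/12732182 = -10.584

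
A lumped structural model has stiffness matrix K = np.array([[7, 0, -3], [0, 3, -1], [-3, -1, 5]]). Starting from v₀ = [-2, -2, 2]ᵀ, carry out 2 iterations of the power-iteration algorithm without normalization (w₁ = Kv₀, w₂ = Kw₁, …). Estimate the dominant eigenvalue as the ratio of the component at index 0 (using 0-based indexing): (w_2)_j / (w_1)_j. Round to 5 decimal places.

w1 = Kv₀ = (7·(-2) + 0·(-2) + (-3)·2; 0·(-2) + 3·(-2) + (-1)·2; (-3)·(-2) + (-1)·(-2) + 5·2) = (-20, -8, 18)
w2 = Kw1 = (7·(-20) + 0·(-8) + (-3)·18; 0·(-20) + 3·(-8) + (-1)·18; (-3)·(-20) + (-1)·(-8) + 5·18) = (-194, -42, 158)
Ratio at component: -194 / -20 = 9.70000

9.70000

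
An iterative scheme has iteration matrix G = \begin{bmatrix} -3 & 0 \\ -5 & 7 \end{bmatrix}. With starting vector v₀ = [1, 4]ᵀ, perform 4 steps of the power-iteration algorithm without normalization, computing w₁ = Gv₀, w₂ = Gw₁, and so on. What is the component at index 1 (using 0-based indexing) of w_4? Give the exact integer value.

w1 = Gv₀ = (-3, 23)
w2 = Gw1 = (9, 176)
w3 = Gw2 = (-27, 1187)
w4 = Gw3 = (81, 8444)
The requested component of w4 is 8444.

8444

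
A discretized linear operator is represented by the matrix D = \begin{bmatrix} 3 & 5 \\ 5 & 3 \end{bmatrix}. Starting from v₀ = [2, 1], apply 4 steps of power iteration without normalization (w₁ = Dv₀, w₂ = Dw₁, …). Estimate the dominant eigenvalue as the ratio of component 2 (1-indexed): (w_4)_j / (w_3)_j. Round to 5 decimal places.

w1 = Dv₀ = (11, 13)
w2 = Dw1 = (98, 94)
w3 = Dw2 = (764, 772)
w4 = Dw3 = (6152, 6136)
Ratio at component: 6136 / 772 = 7.94819

λ ≈ 7.94819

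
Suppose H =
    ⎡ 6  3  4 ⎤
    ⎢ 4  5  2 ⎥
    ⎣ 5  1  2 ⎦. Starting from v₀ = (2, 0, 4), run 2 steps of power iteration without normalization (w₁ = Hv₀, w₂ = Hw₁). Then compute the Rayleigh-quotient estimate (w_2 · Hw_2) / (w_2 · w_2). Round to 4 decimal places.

w1 = Hv₀ = (6·2 + 3·0 + 4·4; 4·2 + 5·0 + 2·4; 5·2 + 1·0 + 2·4) = (28, 16, 18)
w2 = Hw1 = (6·28 + 3·16 + 4·18; 4·28 + 5·16 + 2·18; 5·28 + 1·16 + 2·18) = (288, 228, 192)
Hw2 = (3180, 2676, 2052)
w2·Hw2 = 288·3180 + 228·2676 + 192·2052 = 1919952; w2·w2 = 288·288 + 228·228 + 192·192 = 171792
λ ≈ 1919952/171792 = 11.1760

11.1760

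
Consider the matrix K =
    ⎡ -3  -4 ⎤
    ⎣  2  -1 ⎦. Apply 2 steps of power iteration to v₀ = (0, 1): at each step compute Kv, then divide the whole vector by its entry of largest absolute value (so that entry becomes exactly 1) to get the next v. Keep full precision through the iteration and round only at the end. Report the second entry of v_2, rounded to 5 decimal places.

-0.43750

Kv0 = (-4.000000, -1.000000); divide by -4.000000 → v1 = (1.000000, 0.250000)
Kv1 = (-4.000000, 1.750000); divide by -4.000000 → v2 = (1.000000, -0.437500)
Requested entry of v2: -7/16 = -0.43750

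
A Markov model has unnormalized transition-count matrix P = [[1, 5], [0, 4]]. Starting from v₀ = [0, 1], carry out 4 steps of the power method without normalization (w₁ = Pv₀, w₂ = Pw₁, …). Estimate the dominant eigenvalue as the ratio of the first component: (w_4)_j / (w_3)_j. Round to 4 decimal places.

w1 = Pv₀ = (1·0 + 5·1; 0·0 + 4·1) = (5, 4)
w2 = Pw1 = (1·5 + 5·4; 0·5 + 4·4) = (25, 16)
w3 = Pw2 = (105, 64)
w4 = Pw3 = (425, 256)
Ratio at component: 425 / 105 = 4.0476

λ ≈ 4.0476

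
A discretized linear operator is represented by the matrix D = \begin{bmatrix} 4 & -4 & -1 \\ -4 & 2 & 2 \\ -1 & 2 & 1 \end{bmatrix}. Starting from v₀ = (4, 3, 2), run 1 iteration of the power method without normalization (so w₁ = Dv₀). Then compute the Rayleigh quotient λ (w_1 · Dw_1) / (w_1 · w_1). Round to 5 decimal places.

w1 = Dv₀ = (4·4 + (-4)·3 + (-1)·2; (-4)·4 + 2·3 + 2·2; (-1)·4 + 2·3 + 1·2) = (2, -6, 4)
Dw1 = (28, -12, -10)
w1·Dw1 = 2·28 + (-6)·(-12) + 4·(-10) = 88; w1·w1 = 2·2 + (-6)·(-6) + 4·4 = 56
λ ≈ 88/56 = 1.57143

λ ≈ 1.57143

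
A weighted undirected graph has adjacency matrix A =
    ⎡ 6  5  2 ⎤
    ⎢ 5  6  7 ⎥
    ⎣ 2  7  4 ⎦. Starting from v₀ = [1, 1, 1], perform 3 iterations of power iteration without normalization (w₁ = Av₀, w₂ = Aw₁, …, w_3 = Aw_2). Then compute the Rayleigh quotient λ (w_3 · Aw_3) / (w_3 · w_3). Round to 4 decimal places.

15.0050

w1 = Av₀ = (6·1 + 5·1 + 2·1; 5·1 + 6·1 + 7·1; 2·1 + 7·1 + 4·1) = (13, 18, 13)
w2 = Aw1 = (6·13 + 5·18 + 2·13; 5·13 + 6·18 + 7·13; 2·13 + 7·18 + 4·13) = (194, 264, 204)
w3 = Aw2 = (2892, 3982, 3052)
Aw3 = (43366, 59716, 45866)
w3·Aw3 = 2892·43366 + 3982·59716 + 3052·45866 = 503186616; w3·w3 = 2892·2892 + 3982·3982 + 3052·3052 = 33534692
λ ≈ 503186616/33534692 = 15.0050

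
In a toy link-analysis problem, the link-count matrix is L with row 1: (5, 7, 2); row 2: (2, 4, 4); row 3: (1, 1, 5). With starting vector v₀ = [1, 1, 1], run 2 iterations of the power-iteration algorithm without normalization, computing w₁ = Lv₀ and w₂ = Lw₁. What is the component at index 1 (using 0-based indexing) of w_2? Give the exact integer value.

96

w1 = Lv₀ = (14, 10, 7)
w2 = Lw1 = (154, 96, 59)
The requested component of w2 is 96.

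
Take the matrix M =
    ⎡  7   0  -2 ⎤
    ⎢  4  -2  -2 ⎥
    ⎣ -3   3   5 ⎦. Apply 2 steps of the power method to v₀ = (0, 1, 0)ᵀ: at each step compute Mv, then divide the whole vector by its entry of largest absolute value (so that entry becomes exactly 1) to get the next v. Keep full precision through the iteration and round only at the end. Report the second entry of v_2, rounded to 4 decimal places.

Mv0 = (0.00000, -2.00000, 3.00000); divide by 3.00000 → v1 = (0.00000, -0.66667, 1.00000)
Mv1 = (-2.00000, -0.66667, 3.00000); divide by 3.00000 → v2 = (-0.66667, -0.22222, 1.00000)
Requested entry of v2: -2/9 = -0.2222

-0.2222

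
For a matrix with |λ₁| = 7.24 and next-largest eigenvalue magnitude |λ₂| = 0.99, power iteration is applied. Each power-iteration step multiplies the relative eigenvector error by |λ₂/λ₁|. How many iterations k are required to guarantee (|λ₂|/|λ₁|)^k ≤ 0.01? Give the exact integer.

3

|λ₂/λ₁| = 0.99/7.24 = 0.13674
Need k ≥ ln(0.01) / ln(0.13674) = -4.6052 / -1.9897 ≈ 2.315
Smallest integer k satisfying the bound: 3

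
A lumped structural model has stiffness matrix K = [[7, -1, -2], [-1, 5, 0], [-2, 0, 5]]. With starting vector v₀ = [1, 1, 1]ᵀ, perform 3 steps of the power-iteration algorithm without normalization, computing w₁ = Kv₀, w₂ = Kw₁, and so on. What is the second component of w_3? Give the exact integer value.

62

w1 = Kv₀ = (4, 4, 3)
w2 = Kw1 = (18, 16, 7)
w3 = Kw2 = (96, 62, -1)
The requested component of w3 is 62.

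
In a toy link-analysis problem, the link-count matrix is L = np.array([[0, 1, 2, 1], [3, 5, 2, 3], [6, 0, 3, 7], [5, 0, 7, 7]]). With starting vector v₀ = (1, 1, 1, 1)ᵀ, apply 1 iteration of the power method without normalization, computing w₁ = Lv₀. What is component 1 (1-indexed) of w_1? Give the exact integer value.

4

w1 = Lv₀ = (0·1 + 1·1 + 2·1 + 1·1; 3·1 + 5·1 + 2·1 + 3·1; 6·1 + 0·1 + 3·1 + 7·1; 5·1 + 0·1 + 7·1 + 7·1) = (4, 13, 16, 19)
The requested component of w1 is 4.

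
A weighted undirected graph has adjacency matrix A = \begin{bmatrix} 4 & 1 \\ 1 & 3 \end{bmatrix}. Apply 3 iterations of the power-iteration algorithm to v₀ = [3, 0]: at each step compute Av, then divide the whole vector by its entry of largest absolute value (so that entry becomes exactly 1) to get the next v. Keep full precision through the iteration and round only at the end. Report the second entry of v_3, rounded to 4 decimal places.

Av0 = (12.00000, 3.00000); divide by 12.00000 → v1 = (1.00000, 0.25000)
Av1 = (4.25000, 1.75000); divide by 4.25000 → v2 = (1.00000, 0.41176)
Av2 = (4.41176, 2.23529); divide by 4.41176 → v3 = (1.00000, 0.50667)
Requested entry of v3: 114/225 = 0.5067

0.5067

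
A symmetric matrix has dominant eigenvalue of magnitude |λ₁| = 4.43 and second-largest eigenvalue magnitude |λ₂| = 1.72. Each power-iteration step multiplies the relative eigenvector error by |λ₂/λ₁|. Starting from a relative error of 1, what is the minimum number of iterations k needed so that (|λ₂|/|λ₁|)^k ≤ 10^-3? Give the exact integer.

|λ₂/λ₁| = 1.72/4.43 = 0.38826
Need k ≥ ln(10^-3) / ln(0.38826) = -6.9078 / -0.9461 ≈ 7.301
Smallest integer k satisfying the bound: 8

8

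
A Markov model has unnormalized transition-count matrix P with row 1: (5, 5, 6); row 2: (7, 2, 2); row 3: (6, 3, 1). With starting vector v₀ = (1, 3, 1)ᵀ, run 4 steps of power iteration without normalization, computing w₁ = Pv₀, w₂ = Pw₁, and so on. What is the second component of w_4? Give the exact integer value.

39757

w1 = Pv₀ = (5·1 + 5·3 + 6·1; 7·1 + 2·3 + 2·1; 6·1 + 3·3 + 1·1) = (26, 15, 16)
w2 = Pw1 = (5·26 + 5·15 + 6·16; 7·26 + 2·15 + 2·16; 6·26 + 3·15 + 1·16) = (301, 244, 217)
w3 = Pw2 = (4027, 3029, 2755)
w4 = Pw3 = (51810, 39757, 36004)
The requested component of w4 is 39757.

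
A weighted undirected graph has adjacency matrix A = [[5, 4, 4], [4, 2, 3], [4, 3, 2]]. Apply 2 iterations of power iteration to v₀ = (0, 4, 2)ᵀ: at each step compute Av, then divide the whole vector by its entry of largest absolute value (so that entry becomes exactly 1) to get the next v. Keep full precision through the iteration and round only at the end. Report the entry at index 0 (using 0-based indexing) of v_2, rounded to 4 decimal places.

1.0000

Av0 = (24.00000, 14.00000, 16.00000); divide by 24.00000 → v1 = (1.00000, 0.58333, 0.66667)
Av1 = (10.00000, 7.16667, 7.08333); divide by 10.00000 → v2 = (1.00000, 0.71667, 0.70833)
Requested entry of v2: 240/240 = 1.0000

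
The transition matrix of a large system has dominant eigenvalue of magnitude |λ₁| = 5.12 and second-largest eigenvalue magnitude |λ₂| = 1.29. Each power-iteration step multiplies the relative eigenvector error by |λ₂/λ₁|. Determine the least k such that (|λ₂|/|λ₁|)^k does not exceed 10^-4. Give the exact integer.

7

|λ₂/λ₁| = 1.29/5.12 = 0.25195
Need k ≥ ln(10^-4) / ln(0.25195) = -9.2103 / -1.3785 ≈ 6.681
Smallest integer k satisfying the bound: 7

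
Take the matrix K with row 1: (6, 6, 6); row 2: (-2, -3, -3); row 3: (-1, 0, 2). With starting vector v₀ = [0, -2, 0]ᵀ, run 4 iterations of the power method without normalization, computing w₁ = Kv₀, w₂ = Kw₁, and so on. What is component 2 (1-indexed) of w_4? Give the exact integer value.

w1 = Kv₀ = (6·0 + 6·(-2) + 6·0; (-2)·0 + (-3)·(-2) + (-3)·0; (-1)·0 + 0·(-2) + 2·0) = (-12, 6, 0)
w2 = Kw1 = (6·(-12) + 6·6 + 6·0; (-2)·(-12) + (-3)·6 + (-3)·0; (-1)·(-12) + 0·6 + 2·0) = (-36, 6, 12)
w3 = Kw2 = (-108, 18, 60)
w4 = Kw3 = (-180, -18, 228)
The requested component of w4 is -18.

-18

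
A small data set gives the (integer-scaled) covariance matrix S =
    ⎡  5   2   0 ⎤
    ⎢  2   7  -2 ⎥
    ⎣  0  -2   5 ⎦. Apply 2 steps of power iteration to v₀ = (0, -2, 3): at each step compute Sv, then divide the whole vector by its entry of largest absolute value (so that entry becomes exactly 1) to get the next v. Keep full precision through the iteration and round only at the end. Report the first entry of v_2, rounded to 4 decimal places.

0.3226

Sv0 = (-4.00000, -20.00000, 19.00000); divide by -20.00000 → v1 = (0.20000, 1.00000, -0.95000)
Sv1 = (3.00000, 9.30000, -6.75000); divide by 9.30000 → v2 = (0.32258, 1.00000, -0.72581)
Requested entry of v2: -60/-186 = 0.3226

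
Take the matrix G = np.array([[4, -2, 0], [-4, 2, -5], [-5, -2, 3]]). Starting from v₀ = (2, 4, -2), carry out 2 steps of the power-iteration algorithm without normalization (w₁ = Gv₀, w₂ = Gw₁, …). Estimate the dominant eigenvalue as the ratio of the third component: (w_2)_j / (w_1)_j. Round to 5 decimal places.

w1 = Gv₀ = (4·2 + (-2)·4 + 0·(-2); (-4)·2 + 2·4 + (-5)·(-2); (-5)·2 + (-2)·4 + 3·(-2)) = (0, 10, -24)
w2 = Gw1 = (4·0 + (-2)·10 + 0·(-24); (-4)·0 + 2·10 + (-5)·(-24); (-5)·0 + (-2)·10 + 3·(-24)) = (-20, 140, -92)
Ratio at component: -92 / -24 = 3.83333

λ ≈ 3.83333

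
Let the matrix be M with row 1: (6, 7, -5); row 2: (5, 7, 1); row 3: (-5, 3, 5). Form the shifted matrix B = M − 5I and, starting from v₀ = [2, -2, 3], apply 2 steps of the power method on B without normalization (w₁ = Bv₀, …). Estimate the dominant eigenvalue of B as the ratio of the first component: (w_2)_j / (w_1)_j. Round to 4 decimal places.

-4.2963

B = M − 5I has rows (1, 7, -5); (5, 2, 1); (-5, 3, 0)
w1 = Bv₀ = (-27, 9, -16)
w2 = Bw1 = (116, -133, 162)
Ratio: 116/-27 = -4.2963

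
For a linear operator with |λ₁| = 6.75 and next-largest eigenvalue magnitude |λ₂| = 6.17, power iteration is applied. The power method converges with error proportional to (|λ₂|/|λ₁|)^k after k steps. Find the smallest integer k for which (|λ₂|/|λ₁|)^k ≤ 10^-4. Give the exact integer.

103

|λ₂/λ₁| = 6.17/6.75 = 0.91407
Need k ≥ ln(10^-4) / ln(0.91407) = -9.2103 / -0.0898 ≈ 102.515
Smallest integer k satisfying the bound: 103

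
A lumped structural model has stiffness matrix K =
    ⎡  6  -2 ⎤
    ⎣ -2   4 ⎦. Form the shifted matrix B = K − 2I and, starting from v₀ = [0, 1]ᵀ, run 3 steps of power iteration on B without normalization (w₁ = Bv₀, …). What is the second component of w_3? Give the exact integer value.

40

B = K − 2I has rows (4, -2); (-2, 2)
w1 = Bv₀ = (-2, 2)
w2 = Bw1 = (-12, 8)
w3 = Bw2 = (-64, 40)
Requested component of w3: 40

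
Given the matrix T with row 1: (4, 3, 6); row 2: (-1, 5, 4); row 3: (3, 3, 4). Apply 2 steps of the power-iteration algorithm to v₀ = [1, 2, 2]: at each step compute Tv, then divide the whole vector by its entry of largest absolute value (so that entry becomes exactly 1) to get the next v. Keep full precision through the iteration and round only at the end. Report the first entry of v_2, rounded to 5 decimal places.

Tv0 = (22.000000, 17.000000, 17.000000); divide by 22.000000 → v1 = (1.000000, 0.772727, 0.772727)
Tv1 = (10.954545, 5.954545, 8.409091); divide by 10.954545 → v2 = (1.000000, 0.543568, 0.767635)
Requested entry of v2: 241/241 = 1.00000

1.00000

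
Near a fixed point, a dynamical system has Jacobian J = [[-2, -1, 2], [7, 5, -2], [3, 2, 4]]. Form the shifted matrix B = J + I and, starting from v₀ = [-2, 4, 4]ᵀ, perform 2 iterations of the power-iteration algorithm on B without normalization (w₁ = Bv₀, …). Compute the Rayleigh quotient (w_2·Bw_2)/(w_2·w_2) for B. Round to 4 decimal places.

B = J + I has rows (-1, -1, 2); (7, 6, -2); (3, 2, 5)
w1 = Bv₀ = ((-1)·(-2) + (-1)·4 + 2·4; 7·(-2) + 6·4 + (-2)·4; 3·(-2) + 2·4 + 5·4) = (6, 2, 22)
w2 = Bw1 = ((-1)·6 + (-1)·2 + 2·22; 7·6 + 6·2 + (-2)·22; 3·6 + 2·2 + 5·22) = (36, 10, 132)
Bw2 = (218, 48, 788)
w2·Bw2 = 112344; w2·w2 = 18820; μ ≈ 112344/18820 = 5.9694

μ ≈ 5.9694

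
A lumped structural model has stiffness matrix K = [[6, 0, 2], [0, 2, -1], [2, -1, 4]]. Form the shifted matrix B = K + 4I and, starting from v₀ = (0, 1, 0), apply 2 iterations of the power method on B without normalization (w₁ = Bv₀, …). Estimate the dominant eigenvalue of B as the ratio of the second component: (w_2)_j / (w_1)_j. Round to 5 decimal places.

B = K + 4I has rows (10, 0, 2); (0, 6, -1); (2, -1, 8)
w1 = Bv₀ = (0, 6, -1)
w2 = Bw1 = (-2, 37, -14)
Ratio: 37/6 = 6.16667

6.16667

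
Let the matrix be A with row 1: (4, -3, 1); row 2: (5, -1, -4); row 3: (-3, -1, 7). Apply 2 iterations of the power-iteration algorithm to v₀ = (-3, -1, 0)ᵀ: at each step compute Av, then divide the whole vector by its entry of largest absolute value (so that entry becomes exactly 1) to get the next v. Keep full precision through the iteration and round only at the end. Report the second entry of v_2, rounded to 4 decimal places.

-0.6396

Av0 = (-9.00000, -14.00000, 10.00000); divide by -14.00000 → v1 = (0.64286, 1.00000, -0.71429)
Av1 = (-1.14286, 5.07143, -7.92857); divide by -7.92857 → v2 = (0.14414, -0.63964, 1.00000)
Requested entry of v2: -71/111 = -0.6396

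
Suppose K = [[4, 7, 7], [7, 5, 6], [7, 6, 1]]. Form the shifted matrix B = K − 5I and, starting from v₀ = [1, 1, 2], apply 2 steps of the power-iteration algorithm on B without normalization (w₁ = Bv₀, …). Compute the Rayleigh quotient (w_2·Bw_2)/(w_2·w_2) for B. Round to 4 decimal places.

μ ≈ 10.1698

B = K − 5I has rows (-1, 7, 7); (7, 0, 6); (7, 6, -4)
w1 = Bv₀ = ((-1)·1 + 7·1 + 7·2; 7·1 + 0·1 + 6·2; 7·1 + 6·1 + (-4)·2) = (20, 19, 5)
w2 = Bw1 = ((-1)·20 + 7·19 + 7·5; 7·20 + 0·19 + 6·5; 7·20 + 6·19 + (-4)·5) = (148, 170, 234)
Bw2 = (2680, 2440, 1120)
w2·Bw2 = 1073520; w2·w2 = 105560; μ ≈ 1073520/105560 = 10.1698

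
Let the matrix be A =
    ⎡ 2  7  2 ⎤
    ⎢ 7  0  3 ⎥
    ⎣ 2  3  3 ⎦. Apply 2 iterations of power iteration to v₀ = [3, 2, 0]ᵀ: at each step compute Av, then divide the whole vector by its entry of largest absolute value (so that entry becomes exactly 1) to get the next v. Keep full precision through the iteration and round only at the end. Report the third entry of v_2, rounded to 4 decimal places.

Av0 = (20.00000, 21.00000, 12.00000); divide by 21.00000 → v1 = (0.95238, 1.00000, 0.57143)
Av1 = (10.04762, 8.38095, 6.61905); divide by 10.04762 → v2 = (1.00000, 0.83412, 0.65877)
Requested entry of v2: 139/211 = 0.6588

0.6588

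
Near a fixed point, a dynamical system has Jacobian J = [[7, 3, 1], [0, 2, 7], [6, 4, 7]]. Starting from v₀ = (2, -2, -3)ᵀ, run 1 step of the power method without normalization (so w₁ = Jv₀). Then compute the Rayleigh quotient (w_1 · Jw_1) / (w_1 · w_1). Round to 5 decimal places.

λ ≈ 7.61768

w1 = Jv₀ = (5, -25, -17)
Jw1 = (-57, -169, -189)
w1·Jw1 = 5·(-57) + (-25)·(-169) + (-17)·(-189) = 7153; w1·w1 = 5·5 + (-25)·(-25) + (-17)·(-17) = 939
λ ≈ 7153/939 = 7.61768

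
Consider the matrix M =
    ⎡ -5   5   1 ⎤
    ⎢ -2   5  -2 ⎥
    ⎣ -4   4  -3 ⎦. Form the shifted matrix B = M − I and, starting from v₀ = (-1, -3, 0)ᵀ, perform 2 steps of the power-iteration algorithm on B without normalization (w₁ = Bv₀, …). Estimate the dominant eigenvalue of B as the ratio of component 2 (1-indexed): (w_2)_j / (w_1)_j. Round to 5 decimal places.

0.60000

B = M − I has rows (-6, 5, 1); (-2, 4, -2); (-4, 4, -4)
w1 = Bv₀ = (-9, -10, -8)
w2 = Bw1 = (-4, -6, 28)
Ratio: -6/-10 = 0.60000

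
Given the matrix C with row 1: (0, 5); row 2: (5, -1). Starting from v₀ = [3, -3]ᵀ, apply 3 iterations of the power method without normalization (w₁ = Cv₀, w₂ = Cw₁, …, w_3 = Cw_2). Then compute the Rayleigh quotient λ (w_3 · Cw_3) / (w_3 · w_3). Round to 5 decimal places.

w1 = Cv₀ = (-15, 18)
w2 = Cw1 = (90, -93)
w3 = Cw2 = (-465, 543)
Cw3 = (2715, -2868)
w3·Cw3 = (-465)·2715 + 543·(-2868) = -2819799; w3·w3 = (-465)·(-465) + 543·543 = 511074
λ ≈ -2819799/511074 = -5.51740

-5.51740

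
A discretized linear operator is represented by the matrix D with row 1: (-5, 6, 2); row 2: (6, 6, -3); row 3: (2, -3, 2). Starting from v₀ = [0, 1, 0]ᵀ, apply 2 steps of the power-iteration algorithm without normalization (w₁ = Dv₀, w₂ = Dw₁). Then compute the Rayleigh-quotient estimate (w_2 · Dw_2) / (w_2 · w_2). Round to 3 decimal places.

w1 = Dv₀ = ((-5)·0 + 6·1 + 2·0; 6·0 + 6·1 + (-3)·0; 2·0 + (-3)·1 + 2·0) = (6, 6, -3)
w2 = Dw1 = ((-5)·6 + 6·6 + 2·(-3); 6·6 + 6·6 + (-3)·(-3); 2·6 + (-3)·6 + 2·(-3)) = (0, 81, -12)
Dw2 = (462, 522, -267)
w2·Dw2 = 0·462 + 81·522 + (-12)·(-267) = 45486; w2·w2 = 0·0 + 81·81 + (-12)·(-12) = 6705
λ ≈ 45486/6705 = 6.784

λ ≈ 6.784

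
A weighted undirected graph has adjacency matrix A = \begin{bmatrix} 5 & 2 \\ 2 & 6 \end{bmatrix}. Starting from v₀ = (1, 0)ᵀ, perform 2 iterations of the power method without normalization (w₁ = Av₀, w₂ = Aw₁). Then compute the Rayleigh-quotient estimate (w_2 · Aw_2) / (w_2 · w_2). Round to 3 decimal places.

7.291

w1 = Av₀ = (5, 2)
w2 = Aw1 = (29, 22)
Aw2 = (189, 190)
w2·Aw2 = 29·189 + 22·190 = 9661; w2·w2 = 29·29 + 22·22 = 1325
λ ≈ 9661/1325 = 7.291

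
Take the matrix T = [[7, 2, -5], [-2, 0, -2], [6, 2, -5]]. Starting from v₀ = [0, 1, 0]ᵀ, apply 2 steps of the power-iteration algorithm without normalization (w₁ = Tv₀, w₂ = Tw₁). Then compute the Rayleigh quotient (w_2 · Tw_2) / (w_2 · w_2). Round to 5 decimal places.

1.19048

w1 = Tv₀ = (7·0 + 2·1 + (-5)·0; (-2)·0 + 0·1 + (-2)·0; 6·0 + 2·1 + (-5)·0) = (2, 0, 2)
w2 = Tw1 = (7·2 + 2·0 + (-5)·2; (-2)·2 + 0·0 + (-2)·2; 6·2 + 2·0 + (-5)·2) = (4, -8, 2)
Tw2 = (2, -12, -2)
w2·Tw2 = 4·2 + (-8)·(-12) + 2·(-2) = 100; w2·w2 = 4·4 + (-8)·(-8) + 2·2 = 84
λ ≈ 100/84 = 1.19048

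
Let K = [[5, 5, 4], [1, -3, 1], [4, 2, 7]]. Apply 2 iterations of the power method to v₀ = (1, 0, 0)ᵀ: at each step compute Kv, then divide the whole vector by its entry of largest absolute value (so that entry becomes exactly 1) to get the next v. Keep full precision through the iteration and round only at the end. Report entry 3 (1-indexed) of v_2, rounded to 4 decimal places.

1.0000

Kv0 = (5.00000, 1.00000, 4.00000); divide by 5.00000 → v1 = (1.00000, 0.20000, 0.80000)
Kv1 = (9.20000, 1.20000, 10.00000); divide by 10.00000 → v2 = (0.92000, 0.12000, 1.00000)
Requested entry of v2: 50/50 = 1.0000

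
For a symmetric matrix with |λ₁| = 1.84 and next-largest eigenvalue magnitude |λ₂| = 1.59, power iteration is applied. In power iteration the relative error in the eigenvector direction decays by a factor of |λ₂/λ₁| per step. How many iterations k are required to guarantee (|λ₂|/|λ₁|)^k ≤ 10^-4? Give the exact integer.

64

|λ₂/λ₁| = 1.59/1.84 = 0.86413
Need k ≥ ln(10^-4) / ln(0.86413) = -9.2103 / -0.1460 ≈ 63.071
Smallest integer k satisfying the bound: 64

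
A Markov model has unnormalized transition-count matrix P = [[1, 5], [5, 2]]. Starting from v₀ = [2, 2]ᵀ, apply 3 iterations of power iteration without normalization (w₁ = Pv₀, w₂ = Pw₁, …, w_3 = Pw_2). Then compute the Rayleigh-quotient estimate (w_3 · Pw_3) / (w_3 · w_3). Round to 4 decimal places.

w1 = Pv₀ = (12, 14)
w2 = Pw1 = (82, 88)
w3 = Pw2 = (522, 586)
Pw3 = (3452, 3782)
w3·Pw3 = 522·3452 + 586·3782 = 4018196; w3·w3 = 522·522 + 586·586 = 615880
λ ≈ 4018196/615880 = 6.5243

6.5243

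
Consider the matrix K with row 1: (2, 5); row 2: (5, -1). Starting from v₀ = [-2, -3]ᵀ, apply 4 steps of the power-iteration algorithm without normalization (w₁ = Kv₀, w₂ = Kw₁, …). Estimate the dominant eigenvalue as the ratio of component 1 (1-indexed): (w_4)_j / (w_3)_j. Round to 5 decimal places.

w1 = Kv₀ = (2·(-2) + 5·(-3); 5·(-2) + (-1)·(-3)) = (-19, -7)
w2 = Kw1 = (2·(-19) + 5·(-7); 5·(-19) + (-1)·(-7)) = (-73, -88)
w3 = Kw2 = (-586, -277)
w4 = Kw3 = (-2557, -2653)
Ratio at component: -2557 / -586 = 4.36348

4.36348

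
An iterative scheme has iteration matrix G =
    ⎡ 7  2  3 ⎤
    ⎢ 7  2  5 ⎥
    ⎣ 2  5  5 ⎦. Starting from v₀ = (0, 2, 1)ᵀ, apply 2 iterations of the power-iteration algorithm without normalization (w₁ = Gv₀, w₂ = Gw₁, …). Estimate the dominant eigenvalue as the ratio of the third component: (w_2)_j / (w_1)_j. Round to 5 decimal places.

w1 = Gv₀ = (7, 9, 15)
w2 = Gw1 = (112, 142, 134)
Ratio at component: 134 / 15 = 8.93333

λ ≈ 8.93333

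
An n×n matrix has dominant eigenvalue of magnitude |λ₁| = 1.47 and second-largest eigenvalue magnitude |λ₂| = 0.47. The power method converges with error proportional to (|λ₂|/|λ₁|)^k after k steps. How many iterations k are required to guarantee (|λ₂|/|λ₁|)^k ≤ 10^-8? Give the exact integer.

17

|λ₂/λ₁| = 0.47/1.47 = 0.31973
Need k ≥ ln(10^-8) / ln(0.31973) = -18.4207 / -1.1403 ≈ 16.154
Smallest integer k satisfying the bound: 17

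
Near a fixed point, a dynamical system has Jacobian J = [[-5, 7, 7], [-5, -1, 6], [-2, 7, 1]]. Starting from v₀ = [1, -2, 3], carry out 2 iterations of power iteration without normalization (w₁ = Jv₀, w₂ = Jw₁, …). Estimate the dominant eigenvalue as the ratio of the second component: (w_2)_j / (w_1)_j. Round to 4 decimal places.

-6.8667

w1 = Jv₀ = (2, 15, -13)
w2 = Jw1 = (4, -103, 88)
Ratio at component: -103 / 15 = -6.8667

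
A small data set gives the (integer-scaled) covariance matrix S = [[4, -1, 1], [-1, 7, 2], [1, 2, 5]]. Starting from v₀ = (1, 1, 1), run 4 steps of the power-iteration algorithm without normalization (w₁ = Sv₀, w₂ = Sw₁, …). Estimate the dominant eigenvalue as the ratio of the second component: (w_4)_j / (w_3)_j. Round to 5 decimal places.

8.46207

w1 = Sv₀ = (4, 8, 8)
w2 = Sw1 = (16, 68, 60)
w3 = Sw2 = (56, 580, 452)
w4 = Sw3 = (96, 4908, 3476)
Ratio at component: 4908 / 580 = 8.46207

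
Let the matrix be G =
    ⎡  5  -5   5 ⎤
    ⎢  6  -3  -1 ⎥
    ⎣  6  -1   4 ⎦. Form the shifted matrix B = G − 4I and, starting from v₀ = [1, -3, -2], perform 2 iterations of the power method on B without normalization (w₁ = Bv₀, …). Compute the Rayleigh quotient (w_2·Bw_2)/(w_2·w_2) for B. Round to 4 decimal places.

B = G − 4I has rows (1, -5, 5); (6, -7, -1); (6, -1, 0)
w1 = Bv₀ = (1·1 + (-5)·(-3) + 5·(-2); 6·1 + (-7)·(-3) + (-1)·(-2); 6·1 + (-1)·(-3) + 0·(-2)) = (6, 29, 9)
w2 = Bw1 = (1·6 + (-5)·29 + 5·9; 6·6 + (-7)·29 + (-1)·9; 6·6 + (-1)·29 + 0·9) = (-94, -176, 7)
Bw2 = (821, 661, -388)
w2·Bw2 = -196226; w2·w2 = 39861; μ ≈ -196226/39861 = -4.9228

-4.9228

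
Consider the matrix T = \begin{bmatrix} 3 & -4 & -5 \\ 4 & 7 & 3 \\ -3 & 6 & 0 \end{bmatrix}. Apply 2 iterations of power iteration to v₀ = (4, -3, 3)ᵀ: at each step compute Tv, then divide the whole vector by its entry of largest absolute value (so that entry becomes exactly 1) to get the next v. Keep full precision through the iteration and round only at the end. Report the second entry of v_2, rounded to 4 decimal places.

Tv0 = (9.00000, 4.00000, -30.00000); divide by -30.00000 → v1 = (-0.30000, -0.13333, 1.00000)
Tv1 = (-5.36667, 0.86667, 0.10000); divide by -5.36667 → v2 = (1.00000, -0.16149, -0.01863)
Requested entry of v2: -26/161 = -0.1615

-0.1615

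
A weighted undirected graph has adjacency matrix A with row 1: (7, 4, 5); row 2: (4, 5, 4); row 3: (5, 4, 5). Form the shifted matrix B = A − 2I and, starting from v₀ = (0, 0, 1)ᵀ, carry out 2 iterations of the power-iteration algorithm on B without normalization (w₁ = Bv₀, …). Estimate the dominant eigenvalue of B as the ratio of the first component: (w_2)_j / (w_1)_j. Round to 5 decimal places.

μ ≈ 11.20000

B = A − 2I has rows (5, 4, 5); (4, 3, 4); (5, 4, 3)
w1 = Bv₀ = (5·0 + 4·0 + 5·1; 4·0 + 3·0 + 4·1; 5·0 + 4·0 + 3·1) = (5, 4, 3)
w2 = Bw1 = (5·5 + 4·4 + 5·3; 4·5 + 3·4 + 4·3; 5·5 + 4·4 + 3·3) = (56, 44, 50)
Ratio: 56/5 = 11.20000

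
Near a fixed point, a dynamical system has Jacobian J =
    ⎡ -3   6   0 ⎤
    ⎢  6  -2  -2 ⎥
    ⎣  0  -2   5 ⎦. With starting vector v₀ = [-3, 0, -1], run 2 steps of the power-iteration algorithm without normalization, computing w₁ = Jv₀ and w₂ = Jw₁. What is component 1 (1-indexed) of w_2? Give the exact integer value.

w1 = Jv₀ = (9, -16, -5)
w2 = Jw1 = (-123, 96, 7)
The requested component of w2 is -123.

-123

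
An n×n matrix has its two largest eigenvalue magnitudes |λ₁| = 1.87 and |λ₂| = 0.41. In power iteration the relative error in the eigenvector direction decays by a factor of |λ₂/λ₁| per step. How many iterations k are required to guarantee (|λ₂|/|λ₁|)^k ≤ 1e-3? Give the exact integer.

5

|λ₂/λ₁| = 0.41/1.87 = 0.21925
Need k ≥ ln(1e-3) / ln(0.21925) = -6.9078 / -1.5175 ≈ 4.552
Smallest integer k satisfying the bound: 5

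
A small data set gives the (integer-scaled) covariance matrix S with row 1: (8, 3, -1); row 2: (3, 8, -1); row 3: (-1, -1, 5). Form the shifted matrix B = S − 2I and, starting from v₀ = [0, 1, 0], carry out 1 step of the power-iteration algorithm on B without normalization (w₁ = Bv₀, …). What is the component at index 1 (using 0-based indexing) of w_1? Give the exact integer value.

6

B = S − 2I has rows (6, 3, -1); (3, 6, -1); (-1, -1, 3)
w1 = Bv₀ = (6·0 + 3·1 + (-1)·0; 3·0 + 6·1 + (-1)·0; (-1)·0 + (-1)·1 + 3·0) = (3, 6, -1)
Requested component of w1: 6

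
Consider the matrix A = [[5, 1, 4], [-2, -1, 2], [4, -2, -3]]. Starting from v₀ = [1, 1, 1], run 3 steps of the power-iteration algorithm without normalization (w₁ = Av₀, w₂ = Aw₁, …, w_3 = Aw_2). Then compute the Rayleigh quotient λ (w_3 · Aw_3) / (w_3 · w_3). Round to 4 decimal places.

w1 = Av₀ = (5·1 + 1·1 + 4·1; (-2)·1 + (-1)·1 + 2·1; 4·1 + (-2)·1 + (-3)·1) = (10, -1, -1)
w2 = Aw1 = (5·10 + 1·(-1) + 4·(-1); (-2)·10 + (-1)·(-1) + 2·(-1); 4·10 + (-2)·(-1) + (-3)·(-1)) = (45, -21, 45)
w3 = Aw2 = (384, 21, 87)
Aw3 = (2289, -615, 1233)
w3·Aw3 = 384·2289 + 21·(-615) + 87·1233 = 973332; w3·w3 = 384·384 + 21·21 + 87·87 = 155466
λ ≈ 973332/155466 = 6.2607

6.2607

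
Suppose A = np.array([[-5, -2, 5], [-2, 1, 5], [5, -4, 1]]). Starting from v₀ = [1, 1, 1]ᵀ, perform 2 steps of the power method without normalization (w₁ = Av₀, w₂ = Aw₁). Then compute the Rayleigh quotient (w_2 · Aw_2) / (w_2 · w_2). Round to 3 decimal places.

λ ≈ -3.828

w1 = Av₀ = ((-5)·1 + (-2)·1 + 5·1; (-2)·1 + 1·1 + 5·1; 5·1 + (-4)·1 + 1·1) = (-2, 4, 2)
w2 = Aw1 = ((-5)·(-2) + (-2)·4 + 5·2; (-2)·(-2) + 1·4 + 5·2; 5·(-2) + (-4)·4 + 1·2) = (12, 18, -24)
Aw2 = (-216, -126, -36)
w2·Aw2 = 12·(-216) + 18·(-126) + (-24)·(-36) = -3996; w2·w2 = 12·12 + 18·18 + (-24)·(-24) = 1044
λ ≈ -3996/1044 = -3.828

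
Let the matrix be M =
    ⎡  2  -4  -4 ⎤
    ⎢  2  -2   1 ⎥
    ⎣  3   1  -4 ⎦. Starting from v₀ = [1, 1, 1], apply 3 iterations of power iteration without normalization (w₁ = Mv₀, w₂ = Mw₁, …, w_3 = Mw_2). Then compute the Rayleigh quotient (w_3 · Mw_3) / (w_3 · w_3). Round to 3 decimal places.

2.121

w1 = Mv₀ = (2·1 + (-4)·1 + (-4)·1; 2·1 + (-2)·1 + 1·1; 3·1 + 1·1 + (-4)·1) = (-6, 1, 0)
w2 = Mw1 = (2·(-6) + (-4)·1 + (-4)·0; 2·(-6) + (-2)·1 + 1·0; 3·(-6) + 1·1 + (-4)·0) = (-16, -14, -17)
w3 = Mw2 = (92, -21, 6)
Mw3 = (244, 232, 231)
w3·Mw3 = 92·244 + (-21)·232 + 6·231 = 18962; w3·w3 = 92·92 + (-21)·(-21) + 6·6 = 8941
λ ≈ 18962/8941 = 2.121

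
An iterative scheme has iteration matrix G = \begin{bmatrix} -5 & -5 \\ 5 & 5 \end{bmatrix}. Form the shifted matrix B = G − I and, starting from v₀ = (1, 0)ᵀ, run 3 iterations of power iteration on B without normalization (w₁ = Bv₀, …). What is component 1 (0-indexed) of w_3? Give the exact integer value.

15

B = G − I has rows (-6, -5); (5, 4)
w1 = Bv₀ = (-6, 5)
w2 = Bw1 = (11, -10)
w3 = Bw2 = (-16, 15)
Requested component of w3: 15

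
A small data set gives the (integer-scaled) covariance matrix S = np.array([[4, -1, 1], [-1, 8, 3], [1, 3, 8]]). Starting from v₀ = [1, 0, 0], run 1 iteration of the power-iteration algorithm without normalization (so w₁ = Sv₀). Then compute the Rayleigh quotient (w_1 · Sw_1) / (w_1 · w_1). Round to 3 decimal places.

w1 = Sv₀ = (4·1 + (-1)·0 + 1·0; (-1)·1 + 8·0 + 3·0; 1·1 + 3·0 + 8·0) = (4, -1, 1)
Sw1 = (18, -9, 9)
w1·Sw1 = 4·18 + (-1)·(-9) + 1·9 = 90; w1·w1 = 4·4 + (-1)·(-1) + 1·1 = 18
λ ≈ 90/18 = 5.000

λ ≈ 5.000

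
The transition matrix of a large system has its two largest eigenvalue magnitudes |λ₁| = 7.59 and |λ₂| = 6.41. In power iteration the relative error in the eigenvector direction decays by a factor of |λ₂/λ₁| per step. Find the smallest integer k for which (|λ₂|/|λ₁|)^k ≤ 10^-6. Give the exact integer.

82

|λ₂/λ₁| = 6.41/7.59 = 0.84453
Need k ≥ ln(10^-6) / ln(0.84453) = -13.8155 / -0.1690 ≈ 81.762
Smallest integer k satisfying the bound: 82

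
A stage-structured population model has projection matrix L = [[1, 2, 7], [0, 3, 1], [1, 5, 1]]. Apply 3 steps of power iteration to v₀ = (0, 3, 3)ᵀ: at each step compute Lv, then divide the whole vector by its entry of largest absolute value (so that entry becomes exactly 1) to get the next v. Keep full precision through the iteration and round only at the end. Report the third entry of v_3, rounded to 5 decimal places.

0.54118

Lv0 = (27.000000, 12.000000, 18.000000); divide by 27.000000 → v1 = (1.000000, 0.444444, 0.666667)
Lv1 = (6.555556, 2.000000, 3.888889); divide by 6.555556 → v2 = (1.000000, 0.305085, 0.593220)
Lv2 = (5.762712, 1.508475, 3.118644); divide by 5.762712 → v3 = (1.000000, 0.261765, 0.541176)
Requested entry of v3: 552/1020 = 0.54118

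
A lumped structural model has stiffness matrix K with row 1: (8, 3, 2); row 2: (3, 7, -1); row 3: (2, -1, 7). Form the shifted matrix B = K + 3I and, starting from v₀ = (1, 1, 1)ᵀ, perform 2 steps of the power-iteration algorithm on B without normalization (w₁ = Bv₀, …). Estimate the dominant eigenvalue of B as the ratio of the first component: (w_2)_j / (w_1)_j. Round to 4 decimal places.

14.6250

B = K + 3I has rows (11, 3, 2); (3, 10, -1); (2, -1, 10)
w1 = Bv₀ = (16, 12, 11)
w2 = Bw1 = (234, 157, 130)
Ratio: 234/16 = 14.6250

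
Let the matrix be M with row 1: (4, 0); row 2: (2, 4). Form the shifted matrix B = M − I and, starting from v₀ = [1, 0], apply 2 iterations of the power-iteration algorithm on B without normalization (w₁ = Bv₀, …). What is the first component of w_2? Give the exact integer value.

B = M − I has rows (3, 0); (2, 3)
w1 = Bv₀ = (3, 2)
w2 = Bw1 = (9, 12)
Requested component of w2: 9

9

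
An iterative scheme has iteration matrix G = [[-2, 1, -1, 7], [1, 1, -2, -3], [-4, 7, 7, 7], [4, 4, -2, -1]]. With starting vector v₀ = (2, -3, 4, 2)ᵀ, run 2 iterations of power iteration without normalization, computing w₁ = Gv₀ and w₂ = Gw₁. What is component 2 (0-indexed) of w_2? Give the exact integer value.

w1 = Gv₀ = (3, -15, 13, -14)
w2 = Gw1 = (-132, 4, -124, -60)
The requested component of w2 is -124.

-124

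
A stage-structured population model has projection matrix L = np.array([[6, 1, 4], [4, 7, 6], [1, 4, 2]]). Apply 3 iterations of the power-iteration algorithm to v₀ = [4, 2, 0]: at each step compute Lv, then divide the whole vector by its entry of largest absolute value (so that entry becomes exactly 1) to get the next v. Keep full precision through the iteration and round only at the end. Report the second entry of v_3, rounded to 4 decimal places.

Lv0 = (26.00000, 30.00000, 12.00000); divide by 30.00000 → v1 = (0.86667, 1.00000, 0.40000)
Lv1 = (7.80000, 12.86667, 5.66667); divide by 12.86667 → v2 = (0.60622, 1.00000, 0.44041)
Lv2 = (6.39896, 12.06736, 5.48705); divide by 12.06736 → v3 = (0.53027, 1.00000, 0.45470)
Requested entry of v3: 4658/4658 = 1.0000

1.0000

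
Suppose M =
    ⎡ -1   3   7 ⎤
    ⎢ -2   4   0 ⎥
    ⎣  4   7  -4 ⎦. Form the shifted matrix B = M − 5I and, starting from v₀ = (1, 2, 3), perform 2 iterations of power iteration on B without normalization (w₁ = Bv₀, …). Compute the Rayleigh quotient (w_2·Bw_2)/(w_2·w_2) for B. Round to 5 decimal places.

-12.28234

B = M − 5I has rows (-6, 3, 7); (-2, -1, 0); (4, 7, -9)
w1 = Bv₀ = ((-6)·1 + 3·2 + 7·3; (-2)·1 + (-1)·2 + 0·3; 4·1 + 7·2 + (-9)·3) = (21, -4, -9)
w2 = Bw1 = ((-6)·21 + 3·(-4) + 7·(-9); (-2)·21 + (-1)·(-4) + 0·(-9); 4·21 + 7·(-4) + (-9)·(-9)) = (-201, -38, 137)
Bw2 = (2051, 440, -2303)
w2·Bw2 = -744482; w2·w2 = 60614; μ ≈ -744482/60614 = -12.28234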